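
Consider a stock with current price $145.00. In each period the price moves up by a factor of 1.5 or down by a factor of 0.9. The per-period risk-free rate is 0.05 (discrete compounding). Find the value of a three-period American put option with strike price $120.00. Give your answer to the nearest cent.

$5.21

Risk-neutral probability p = (1 + 0.05 − 0.9)/(1.5 − 0.9) = 0.1500/0.6000 = 0.2500
Terminal stock prices: S_uuu = 489.4, S_uud = 293.6, S_udd = 176.2, S_ddd = 105.7
Terminal payoffs (K − S): max(-369.4, 0) = 0, max(-173.6, 0) = 0, max(-56.18, 0) = 0, max(14.29, 0) = 14.29
Node uu (S = 326.2): continuation = 1/1.05·[0.2500·0.0000 + 0.7500·0.0000] = 0.0000; exercise value = 0.0000 ≤ continuation, so V_uu = 0.0000
Node ud (S = 195.8): continuation = 1/1.05·[0.2500·0.0000 + 0.7500·0.0000] = 0.0000; exercise value = 0.0000 ≤ continuation, so V_ud = 0.0000
Node dd (S = 117.5): continuation = 1/1.05·[0.2500·0.0000 + 0.7500·14.2950] = 10.2107; exercise value = 2.5500 ≤ continuation, so V_dd = 10.2107
Node u (S = 217.5): continuation = 1/1.05·[0.2500·0.0000 + 0.7500·0.0000] = 0.0000; exercise value = 0.0000 ≤ continuation, so V_u = 0.0000
Node d (S = 130.5): continuation = 1/1.05·[0.2500·0.0000 + 0.7500·10.2107] = 7.2934; exercise value = 0.0000 ≤ continuation, so V_d = 7.2934
Node 0 (S = 145): continuation = 1/1.05·[0.2500·0.0000 + 0.7500·7.2934] = 5.2095; exercise value = 0.0000 ≤ continuation, so V_0 = 5.2095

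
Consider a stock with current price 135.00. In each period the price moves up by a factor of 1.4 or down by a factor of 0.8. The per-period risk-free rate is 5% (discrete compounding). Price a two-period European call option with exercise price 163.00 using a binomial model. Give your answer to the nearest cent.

Risk-neutral probability p = (1 + 0.05 − 0.8)/(1.4 − 0.8) = 0.2500/0.6000 = 0.4167
Terminal stock prices: S_uu = 264.6, S_ud = 151.2, S_dd = 86.4
Terminal payoffs (S − K): max(101.6, 0) = 101.6, max(-11.8, 0) = 0, max(-76.6, 0) = 0
Node u (S = 189): V_u = 1/1.05·[0.4167·101.6000 + 0.5833·0.0000] = 40.3175
Node d (S = 108): V_d = 1/1.05·[0.4167·0.0000 + 0.5833·0.0000] = 0.0000
Node 0 (S = 135): V_0 = 1/1.05·[0.4167·40.3175 + 0.5833·0.0000] = 15.9990

16.00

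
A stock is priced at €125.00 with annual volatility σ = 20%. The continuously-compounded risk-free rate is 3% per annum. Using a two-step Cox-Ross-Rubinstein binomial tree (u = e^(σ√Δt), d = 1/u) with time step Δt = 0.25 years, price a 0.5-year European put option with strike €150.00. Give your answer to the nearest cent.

CRR parameters: u = e^(σ√Δt) = e^(0.2·√0.25) = 1.1052, d = 1/u = 0.9048
Per-period rate: rΔt = 0.03·0.25 = 0.0075, so R = e^0.0075 = 1.0075
Risk-neutral probability p = (e^0.0075 − 0.9048)/(1.1052 − 0.9048) = 0.1027/0.2003 = 0.5126
Terminal stock prices: S_uu = 152.7, S_ud = 125, S_dd = 102.3
Terminal payoffs (K − S): max(-2.675, 0) = 0, max(25, 0) = 25, max(47.66, 0) = 47.66
Node u (S = 138.1): V_u = e^(−0.0075)·[0.5126·0.0000 + 0.4874·25.0000] = 12.0940
Node d (S = 113.1): V_d = e^(−0.0075)·[0.5126·25.0000 + 0.4874·47.6587] = 35.7745
Node 0 (S = 125): V_0 = e^(−0.0075)·[0.5126·12.0940 + 0.4874·35.7745] = 23.4593

€23.46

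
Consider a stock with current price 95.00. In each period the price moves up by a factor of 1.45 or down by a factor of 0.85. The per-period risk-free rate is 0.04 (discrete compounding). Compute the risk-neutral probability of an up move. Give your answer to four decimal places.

p = 0.3167

Risk-neutral probability p = (1 + 0.04 − 0.85)/(1.45 − 0.85) = 0.1900/0.6000 = 0.3167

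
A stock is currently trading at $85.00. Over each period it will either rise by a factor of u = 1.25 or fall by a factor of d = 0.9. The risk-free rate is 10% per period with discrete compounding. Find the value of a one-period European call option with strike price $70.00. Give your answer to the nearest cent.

$21.36

Risk-neutral probability p = (1 + 0.1 − 0.9)/(1.25 − 0.9) = 0.2000/0.3500 = 0.5714
Terminal stock prices: S_u = 106.2, S_d = 76.5
Terminal payoffs (S − K): max(36.25, 0) = 36.25, max(6.5, 0) = 6.5
Node 0 (S = 85): V_0 = 1/1.1·[0.5714·36.2500 + 0.4286·6.5000] = 21.3636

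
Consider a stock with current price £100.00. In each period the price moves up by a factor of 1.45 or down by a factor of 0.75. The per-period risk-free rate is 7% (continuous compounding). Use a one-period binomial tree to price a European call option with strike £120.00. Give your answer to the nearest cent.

Risk-neutral probability p = (e^0.07 − 0.75)/(1.45 − 0.75) = 0.3225/0.7000 = 0.4607
Terminal stock prices: S_u = 145, S_d = 75
Terminal payoffs (S − K): max(25, 0) = 25, max(-45, 0) = 0
Node 0 (S = 100): V_0 = e^(−0.07)·[0.4607·25.0000 + 0.5393·0.0000] = 10.7395

£10.74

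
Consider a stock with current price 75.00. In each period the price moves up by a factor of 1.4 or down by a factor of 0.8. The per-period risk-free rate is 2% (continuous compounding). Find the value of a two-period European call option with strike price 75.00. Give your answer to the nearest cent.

Risk-neutral probability p = (e^0.02 − 0.8)/(1.4 − 0.8) = 0.2202/0.6000 = 0.3670
Terminal stock prices: S_uu = 147, S_ud = 84, S_dd = 48
Terminal payoffs (S − K): max(72, 0) = 72, max(9, 0) = 9, max(-27, 0) = 0
Node u (S = 105): V_u = e^(−0.02)·[0.3670·72.0000 + 0.6330·9.0000] = 31.4851
Node d (S = 60): V_d = e^(−0.02)·[0.3670·9.0000 + 0.6330·0.0000] = 3.2376
Node 0 (S = 75): V_0 = e^(−0.02)·[0.3670·31.4851 + 0.6330·3.2376] = 13.3351

13.34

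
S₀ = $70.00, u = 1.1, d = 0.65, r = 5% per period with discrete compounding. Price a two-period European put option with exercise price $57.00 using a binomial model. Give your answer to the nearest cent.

$1.55

Risk-neutral probability p = (1 + 0.05 − 0.65)/(1.1 − 0.65) = 0.4000/0.4500 = 0.8889
Terminal stock prices: S_uu = 84.7, S_ud = 50.05, S_dd = 29.58
Terminal payoffs (K − S): max(-27.7, 0) = 0, max(6.95, 0) = 6.95, max(27.42, 0) = 27.42
Node u (S = 77): V_u = 1/1.05·[0.8889·0.0000 + 0.1111·6.9500] = 0.7354
Node d (S = 45.5): V_d = 1/1.05·[0.8889·6.9500 + 0.1111·27.4250] = 8.7857
Node 0 (S = 70): V_0 = 1/1.05·[0.8889·0.7354 + 0.1111·8.7857] = 1.5523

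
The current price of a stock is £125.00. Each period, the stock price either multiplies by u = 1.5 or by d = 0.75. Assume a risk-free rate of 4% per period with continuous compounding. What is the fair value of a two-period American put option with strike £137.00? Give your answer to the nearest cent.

£25.44

Risk-neutral probability p = (e^0.04 − 0.75)/(1.5 − 0.75) = 0.2908/0.7500 = 0.3877
Terminal stock prices: S_uu = 281.2, S_ud = 140.6, S_dd = 70.31
Terminal payoffs (K − S): max(-144.2, 0) = 0, max(-3.625, 0) = 0, max(66.69, 0) = 66.69
Node u (S = 187.5): continuation = e^(−0.04)·[0.3877·0.0000 + 0.6123·0.0000] = 0.0000; exercise value = 0.0000 ≤ continuation, so V_u = 0.0000
Node d (S = 93.75): continuation = e^(−0.04)·[0.3877·0.0000 + 0.6123·66.6875] = 39.2286; exercise value = 43.2500 > continuation, so V_d = 43.2500 (exercise)
Node 0 (S = 125): continuation = e^(−0.04)·[0.3877·0.0000 + 0.6123·43.2500] = 25.4416; exercise value = 12.0000 ≤ continuation, so V_0 = 25.4416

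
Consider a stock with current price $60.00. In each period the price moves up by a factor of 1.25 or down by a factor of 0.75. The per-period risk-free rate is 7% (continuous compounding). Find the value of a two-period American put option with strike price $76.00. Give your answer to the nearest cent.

Risk-neutral probability p = (e^0.07 − 0.75)/(1.25 − 0.75) = 0.3225/0.5000 = 0.6450
Terminal stock prices: S_uu = 93.75, S_ud = 56.25, S_dd = 33.75
Terminal payoffs (K − S): max(-17.75, 0) = 0, max(19.75, 0) = 19.75, max(42.25, 0) = 42.25
Node u (S = 75): continuation = e^(−0.07)·[0.6450·0.0000 + 0.3550·19.7500] = 6.5369; exercise value = 1.0000 ≤ continuation, so V_u = 6.5369
Node d (S = 45): continuation = e^(−0.07)·[0.6450·19.7500 + 0.3550·42.2500] = 25.8619; exercise value = 31.0000 > continuation, so V_d = 31.0000 (exercise)
Node 0 (S = 60): continuation = e^(−0.07)·[0.6450·6.5369 + 0.3550·31.0000] = 14.1919; exercise value = 16.0000 > continuation, so V_0 = 16.0000 (exercise)

$16.00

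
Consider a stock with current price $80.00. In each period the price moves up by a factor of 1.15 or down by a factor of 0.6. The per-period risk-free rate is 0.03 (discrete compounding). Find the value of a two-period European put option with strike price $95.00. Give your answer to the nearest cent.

$15.77

Risk-neutral probability p = (1 + 0.03 − 0.6)/(1.15 − 0.6) = 0.4300/0.5500 = 0.7818
Terminal stock prices: S_uu = 105.8, S_ud = 55.2, S_dd = 28.8
Terminal payoffs (K − S): max(-10.8, 0) = 0, max(39.8, 0) = 39.8, max(66.2, 0) = 66.2
Node u (S = 92): V_u = 1/1.03·[0.7818·0.0000 + 0.2182·39.8000] = 8.4307
Node d (S = 48): V_d = 1/1.03·[0.7818·39.8000 + 0.2182·66.2000] = 44.2330
Node 0 (S = 80): V_0 = 1/1.03·[0.7818·8.4307 + 0.2182·44.2330] = 15.7691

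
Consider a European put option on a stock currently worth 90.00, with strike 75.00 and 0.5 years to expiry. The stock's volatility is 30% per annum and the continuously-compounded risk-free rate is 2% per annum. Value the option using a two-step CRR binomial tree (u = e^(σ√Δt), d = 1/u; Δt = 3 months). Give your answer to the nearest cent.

2.24

CRR parameters: u = e^(σ√Δt) = e^(0.3·√0.25) = 1.1618, d = 1/u = 0.8607
Per-period rate: rΔt = 0.02·0.25 = 0.005, so R = e^0.005 = 1.0050
Risk-neutral probability p = (e^0.005 − 0.8607)/(1.1618 − 0.8607) = 0.1443/0.3011 = 0.4792
Terminal stock prices: S_uu = 121.5, S_ud = 90, S_dd = 66.67
Terminal payoffs (K − S): max(-46.49, 0) = 0, max(-15, 0) = 0, max(8.326, 0) = 8.326
Node u (S = 104.6): V_u = e^(−0.005)·[0.4792·0.0000 + 0.5208·0.0000] = 0.0000
Node d (S = 77.46): V_d = e^(−0.005)·[0.4792·0.0000 + 0.5208·8.3264] = 4.3146
Node 0 (S = 90): V_0 = e^(−0.005)·[0.4792·0.0000 + 0.5208·4.3146] = 2.2358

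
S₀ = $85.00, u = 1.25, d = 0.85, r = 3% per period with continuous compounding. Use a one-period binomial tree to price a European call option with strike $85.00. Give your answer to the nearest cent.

Risk-neutral probability p = (e^0.03 − 0.85)/(1.25 − 0.85) = 0.1805/0.4000 = 0.4511
Terminal stock prices: S_u = 106.2, S_d = 72.25
Terminal payoffs (S − K): max(21.25, 0) = 21.25, max(-12.75, 0) = 0
Node 0 (S = 85): V_0 = e^(−0.03)·[0.4511·21.2500 + 0.5489·0.0000] = 9.3033

$9.30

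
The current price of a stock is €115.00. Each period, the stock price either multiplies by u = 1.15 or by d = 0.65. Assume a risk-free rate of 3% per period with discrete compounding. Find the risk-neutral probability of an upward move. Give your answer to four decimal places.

p = 0.7600

Risk-neutral probability p = (1 + 0.03 − 0.65)/(1.15 − 0.65) = 0.3800/0.5000 = 0.7600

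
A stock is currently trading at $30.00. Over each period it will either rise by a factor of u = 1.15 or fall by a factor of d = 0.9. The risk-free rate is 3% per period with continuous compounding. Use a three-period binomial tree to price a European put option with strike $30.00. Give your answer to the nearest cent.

Risk-neutral probability p = (e^0.03 − 0.9)/(1.15 − 0.9) = 0.1305/0.2500 = 0.5218
Terminal stock prices: S_uuu = 45.63, S_uud = 35.71, S_udd = 27.95, S_ddd = 21.87
Terminal payoffs (K − S): max(-15.63, 0) = 0, max(-5.707, 0) = 0, max(2.055, 0) = 2.055, max(8.13, 0) = 8.13
Node uu (S = 39.67): V_uu = e^(−0.03)·[0.5218·0.0000 + 0.4782·0.0000] = 0.0000
Node ud (S = 31.05): V_ud = e^(−0.03)·[0.5218·0.0000 + 0.4782·2.0550] = 0.9536
Node dd (S = 24.3): V_dd = e^(−0.03)·[0.5218·2.0550 + 0.4782·8.1300] = 4.8134
Node u (S = 34.5): V_u = e^(−0.03)·[0.5218·0.0000 + 0.4782·0.9536] = 0.4425
Node d (S = 27): V_d = e^(−0.03)·[0.5218·0.9536 + 0.4782·4.8134] = 2.7166
Node 0 (S = 30): V_0 = e^(−0.03)·[0.5218·0.4425 + 0.4782·2.7166] = 1.4847

$1.48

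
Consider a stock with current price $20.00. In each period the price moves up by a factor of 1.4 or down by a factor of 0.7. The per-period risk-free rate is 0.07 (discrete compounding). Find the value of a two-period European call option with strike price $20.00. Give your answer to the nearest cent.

$4.69

Risk-neutral probability p = (1 + 0.07 − 0.7)/(1.4 − 0.7) = 0.3700/0.7000 = 0.5286
Terminal stock prices: S_uu = 39.2, S_ud = 19.6, S_dd = 9.8
Terminal payoffs (S − K): max(19.2, 0) = 19.2, max(-0.4, 0) = 0, max(-10.2, 0) = 0
Node u (S = 28): V_u = 1/1.07·[0.5286·19.2000 + 0.4714·0.0000] = 9.4846
Node d (S = 14): V_d = 1/1.07·[0.5286·0.0000 + 0.4714·0.0000] = 0.0000
Node 0 (S = 20): V_0 = 1/1.07·[0.5286·9.4846 + 0.4714·0.0000] = 4.6853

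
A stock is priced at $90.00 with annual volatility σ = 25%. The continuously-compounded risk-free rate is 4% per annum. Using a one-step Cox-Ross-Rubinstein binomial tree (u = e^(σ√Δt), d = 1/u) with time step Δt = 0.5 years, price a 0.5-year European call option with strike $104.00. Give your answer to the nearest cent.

$1.71

CRR parameters: u = e^(σ√Δt) = e^(0.25·√0.5) = 1.1934, d = 1/u = 0.8380
Per-period rate: rΔt = 0.04·0.5 = 0.02, so R = e^0.02 = 1.0202
Risk-neutral probability p = (e^0.02 − 0.8380)/(1.1934 − 0.8380) = 0.1822/0.3554 = 0.5128
Terminal stock prices: S_u = 107.4, S_d = 75.42
Terminal payoffs (S − K): max(3.403, 0) = 3.403, max(-28.58, 0) = 0
Node 0 (S = 90): V_0 = e^(−0.02)·[0.5128·3.4028 + 0.4872·0.0000] = 1.7103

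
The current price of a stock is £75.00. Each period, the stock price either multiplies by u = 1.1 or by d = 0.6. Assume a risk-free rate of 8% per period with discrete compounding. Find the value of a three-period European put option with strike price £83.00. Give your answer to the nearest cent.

Risk-neutral probability p = (1 + 0.08 − 0.6)/(1.1 − 0.6) = 0.4800/0.5000 = 0.9600
Terminal stock prices: S_uuu = 99.83, S_uud = 54.45, S_udd = 29.7, S_ddd = 16.2
Terminal payoffs (K − S): max(-16.83, 0) = 0, max(28.55, 0) = 28.55, max(53.3, 0) = 53.3, max(66.8, 0) = 66.8
Node uu (S = 90.75): V_uu = 1/1.08·[0.9600·0.0000 + 0.0400·28.5500] = 1.0574
Node ud (S = 49.5): V_ud = 1/1.08·[0.9600·28.5500 + 0.0400·53.3000] = 27.3519
Node dd (S = 27): V_dd = 1/1.08·[0.9600·53.3000 + 0.0400·66.8000] = 49.8519
Node u (S = 82.5): V_u = 1/1.08·[0.9600·1.0574 + 0.0400·27.3519] = 1.9529
Node d (S = 45): V_d = 1/1.08·[0.9600·27.3519 + 0.0400·49.8519] = 26.1591
Node 0 (S = 75): V_0 = 1/1.08·[0.9600·1.9529 + 0.0400·26.1591] = 2.7048

£2.70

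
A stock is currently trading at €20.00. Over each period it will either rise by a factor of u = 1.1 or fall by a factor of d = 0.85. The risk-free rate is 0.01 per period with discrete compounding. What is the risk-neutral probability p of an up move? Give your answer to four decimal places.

Risk-neutral probability p = (1 + 0.01 − 0.85)/(1.1 − 0.85) = 0.1600/0.2500 = 0.6400

p = 0.6400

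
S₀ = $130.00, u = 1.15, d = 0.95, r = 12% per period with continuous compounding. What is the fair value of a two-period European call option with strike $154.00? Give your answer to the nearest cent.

Risk-neutral probability p = (e^0.12 − 0.95)/(1.15 − 0.95) = 0.1775/0.2000 = 0.8875
Terminal stock prices: S_uu = 171.9, S_ud = 142, S_dd = 117.3
Terminal payoffs (S − K): max(17.92, 0) = 17.92, max(-11.97, 0) = 0, max(-36.67, 0) = 0
Node u (S = 149.5): V_u = e^(−0.12)·[0.8875·17.9250 + 0.1125·0.0000] = 14.1093
Node d (S = 123.5): V_d = e^(−0.12)·[0.8875·0.0000 + 0.1125·0.0000] = 0.0000
Node 0 (S = 130): V_0 = e^(−0.12)·[0.8875·14.1093 + 0.1125·0.0000] = 11.1058

$11.11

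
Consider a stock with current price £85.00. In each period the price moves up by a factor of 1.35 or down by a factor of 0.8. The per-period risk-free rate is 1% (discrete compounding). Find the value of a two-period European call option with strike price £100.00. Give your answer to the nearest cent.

£7.85

Risk-neutral probability p = (1 + 0.01 − 0.8)/(1.35 − 0.8) = 0.2100/0.5500 = 0.3818
Terminal stock prices: S_uu = 154.9, S_ud = 91.8, S_dd = 54.4
Terminal payoffs (S − K): max(54.91, 0) = 54.91, max(-8.2, 0) = 0, max(-45.6, 0) = 0
Node u (S = 114.8): V_u = 1/1.01·[0.3818·54.9125 + 0.6182·0.0000] = 20.7590
Node d (S = 68): V_d = 1/1.01·[0.3818·0.0000 + 0.6182·0.0000] = 0.0000
Node 0 (S = 85): V_0 = 1/1.01·[0.3818·20.7590 + 0.6182·0.0000] = 7.8477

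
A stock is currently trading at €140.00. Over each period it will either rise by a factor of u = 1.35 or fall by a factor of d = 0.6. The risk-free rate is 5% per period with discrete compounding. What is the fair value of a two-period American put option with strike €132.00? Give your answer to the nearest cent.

€22.33

Risk-neutral probability p = (1 + 0.05 − 0.6)/(1.35 − 0.6) = 0.4500/0.7500 = 0.6000
Terminal stock prices: S_uu = 255.2, S_ud = 113.4, S_dd = 50.4
Terminal payoffs (K − S): max(-123.2, 0) = 0, max(18.6, 0) = 18.6, max(81.6, 0) = 81.6
Node u (S = 189): continuation = 1/1.05·[0.6000·0.0000 + 0.4000·18.6000] = 7.0857; exercise value = 0.0000 ≤ continuation, so V_u = 7.0857
Node d (S = 84): continuation = 1/1.05·[0.6000·18.6000 + 0.4000·81.6000] = 41.7143; exercise value = 48.0000 > continuation, so V_d = 48.0000 (exercise)
Node 0 (S = 140): continuation = 1/1.05·[0.6000·7.0857 + 0.4000·48.0000] = 22.3347; exercise value = 0.0000 ≤ continuation, so V_0 = 22.3347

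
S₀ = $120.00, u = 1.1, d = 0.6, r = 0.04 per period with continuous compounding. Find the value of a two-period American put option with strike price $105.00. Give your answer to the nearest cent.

Risk-neutral probability p = (e^0.04 − 0.6)/(1.1 − 0.6) = 0.4408/0.5000 = 0.8816
Terminal stock prices: S_uu = 145.2, S_ud = 79.2, S_dd = 43.2
Terminal payoffs (K − S): max(-40.2, 0) = 0, max(25.8, 0) = 25.8, max(61.8, 0) = 61.8
Node u (S = 132): continuation = e^(−0.04)·[0.8816·0.0000 + 0.1184·25.8000] = 2.9344; exercise value = 0.0000 ≤ continuation, so V_u = 2.9344
Node d (S = 72): continuation = e^(−0.04)·[0.8816·25.8000 + 0.1184·61.8000] = 28.8829; exercise value = 33.0000 > continuation, so V_d = 33.0000 (exercise)
Node 0 (S = 120): continuation = e^(−0.04)·[0.8816·2.9344 + 0.1184·33.0000] = 6.2389; exercise value = 0.0000 ≤ continuation, so V_0 = 6.2389

$6.24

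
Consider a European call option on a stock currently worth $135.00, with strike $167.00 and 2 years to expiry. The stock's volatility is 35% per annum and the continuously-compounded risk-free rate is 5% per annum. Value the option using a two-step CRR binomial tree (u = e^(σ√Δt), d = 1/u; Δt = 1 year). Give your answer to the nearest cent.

CRR parameters: u = e^(σ√Δt) = e^(0.35·√1) = 1.4191, d = 1/u = 0.7047
Per-period rate: rΔt = 0.05·1 = 0.05, so R = e^0.05 = 1.0513
Risk-neutral probability p = (e^0.05 − 0.7047)/(1.4191 − 0.7047) = 0.3466/0.7144 = 0.4852
Terminal stock prices: S_uu = 271.9, S_ud = 135, S_dd = 67.04
Terminal payoffs (S − K): max(104.9, 0) = 104.9, max(-32, 0) = 0, max(-99.96, 0) = 0
Node u (S = 191.6): V_u = e^(−0.05)·[0.4852·104.8566 + 0.5148·0.0000] = 48.3904
Node d (S = 95.13): V_d = e^(−0.05)·[0.4852·0.0000 + 0.5148·0.0000] = 0.0000
Node 0 (S = 135): V_0 = e^(−0.05)·[0.4852·48.3904 + 0.5148·0.0000] = 22.3318

$22.33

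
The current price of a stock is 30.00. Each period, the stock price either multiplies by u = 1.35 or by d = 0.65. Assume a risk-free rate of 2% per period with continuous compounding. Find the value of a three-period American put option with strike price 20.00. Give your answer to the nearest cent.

2.20

Risk-neutral probability p = (e^0.02 − 0.65)/(1.35 − 0.65) = 0.3702/0.7000 = 0.5289
Terminal stock prices: S_uuu = 73.81, S_uud = 35.54, S_udd = 17.11, S_ddd = 8.239
Terminal payoffs (K − S): max(-53.81, 0) = 0, max(-15.54, 0) = 0, max(2.889, 0) = 2.889, max(11.76, 0) = 11.76
Node uu (S = 54.68): continuation = e^(−0.02)·[0.5289·0.0000 + 0.4711·0.0000] = 0.0000; exercise value = 0.0000 ≤ continuation, so V_uu = 0.0000
Node ud (S = 26.32): continuation = e^(−0.02)·[0.5289·0.0000 + 0.4711·2.8887] = 1.3341; exercise value = 0.0000 ≤ continuation, so V_ud = 1.3341
Node dd (S = 12.68): continuation = e^(−0.02)·[0.5289·2.8887 + 0.4711·11.7613] = 6.9290; exercise value = 7.3250 > continuation, so V_dd = 7.3250 (exercise)
Node u (S = 40.5): continuation = e^(−0.02)·[0.5289·0.0000 + 0.4711·1.3341] = 0.6161; exercise value = 0.0000 ≤ continuation, so V_u = 0.6161
Node d (S = 19.5): continuation = e^(−0.02)·[0.5289·1.3341 + 0.4711·7.3250] = 4.0743; exercise value = 0.5000 ≤ continuation, so V_d = 4.0743
Node 0 (S = 30): continuation = e^(−0.02)·[0.5289·0.6161 + 0.4711·4.0743] = 2.2009; exercise value = 0.0000 ≤ continuation, so V_0 = 2.2009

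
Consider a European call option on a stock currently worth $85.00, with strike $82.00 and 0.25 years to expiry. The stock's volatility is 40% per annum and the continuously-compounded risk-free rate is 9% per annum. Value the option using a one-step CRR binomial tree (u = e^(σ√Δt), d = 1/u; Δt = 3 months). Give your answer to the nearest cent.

CRR parameters: u = e^(σ√Δt) = e^(0.4·√0.25) = 1.2214, d = 1/u = 0.8187
Per-period rate: rΔt = 0.09·0.25 = 0.0225, so R = e^0.0225 = 1.0228
Risk-neutral probability p = (e^0.0225 − 0.8187)/(1.2214 − 0.8187) = 0.2040/0.4027 = 0.5067
Terminal stock prices: S_u = 103.8, S_d = 69.59
Terminal payoffs (S − K): max(21.82, 0) = 21.82, max(-12.41, 0) = 0
Node 0 (S = 85): V_0 = e^(−0.0225)·[0.5067·21.8192 + 0.4933·0.0000] = 10.8093

$10.81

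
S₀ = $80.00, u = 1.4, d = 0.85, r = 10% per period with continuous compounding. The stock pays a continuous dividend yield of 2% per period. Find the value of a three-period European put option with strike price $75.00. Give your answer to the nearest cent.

$3.66

Per-period risk-free factor R = e^0.1 = 1.1052; dividend-adjusted growth = e^(0.1−0.02) = 1.0833.
Risk-neutral probability p = (1.0833 − 0.85)/(1.4 − 0.85) = 0.2333/0.5500 = 0.4242
Terminal stock prices: S_uuu = 219.5, S_uud = 133.3, S_udd = 80.92, S_ddd = 49.13
Terminal payoffs (K − S): max(-144.5, 0) = 0, max(-58.28, 0) = 0, max(-5.92, 0) = 0, max(25.87, 0) = 25.87
Node uu (S = 156.8): V_uu = e^(−0.1)·[0.4242·0.0000 + 0.5758·0.0000] = 0.0000
Node ud (S = 95.2): V_ud = e^(−0.1)·[0.4242·0.0000 + 0.5758·0.0000] = 0.0000
Node dd (S = 57.8): V_dd = e^(−0.1)·[0.4242·0.0000 + 0.5758·25.8700] = 13.4794
Node u (S = 112): V_u = e^(−0.1)·[0.4242·0.0000 + 0.5758·0.0000] = 0.0000
Node d (S = 68): V_d = e^(−0.1)·[0.4242·0.0000 + 0.5758·13.4794] = 7.0233
Node 0 (S = 80): V_0 = e^(−0.1)·[0.4242·0.0000 + 0.5758·7.0233] = 3.6595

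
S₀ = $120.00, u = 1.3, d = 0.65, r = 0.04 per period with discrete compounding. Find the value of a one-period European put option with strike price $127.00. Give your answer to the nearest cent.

Risk-neutral probability p = (1 + 0.04 − 0.65)/(1.3 − 0.65) = 0.3900/0.6500 = 0.6000
Terminal stock prices: S_u = 156, S_d = 78
Terminal payoffs (K − S): max(-29, 0) = 0, max(49, 0) = 49
Node 0 (S = 120): V_0 = 1/1.04·[0.6000·0.0000 + 0.4000·49.0000] = 18.8462

$18.85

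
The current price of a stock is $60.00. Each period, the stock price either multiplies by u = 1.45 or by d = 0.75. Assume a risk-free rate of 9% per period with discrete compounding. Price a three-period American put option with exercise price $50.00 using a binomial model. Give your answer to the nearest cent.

$3.83

Risk-neutral probability p = (1 + 0.09 − 0.75)/(1.45 − 0.75) = 0.3400/0.7000 = 0.4857
Terminal stock prices: S_uuu = 182.9, S_uud = 94.61, S_udd = 48.94, S_ddd = 25.31
Terminal payoffs (K − S): max(-132.9, 0) = 0, max(-44.61, 0) = 0, max(1.062, 0) = 1.062, max(24.69, 0) = 24.69
Node uu (S = 126.2): continuation = 1/1.09·[0.4857·0.0000 + 0.5143·0.0000] = 0.0000; exercise value = 0.0000 ≤ continuation, so V_uu = 0.0000
Node ud (S = 65.25): continuation = 1/1.09·[0.4857·0.0000 + 0.5143·1.0625] = 0.5013; exercise value = 0.0000 ≤ continuation, so V_ud = 0.5013
Node dd (S = 33.75): continuation = 1/1.09·[0.4857·1.0625 + 0.5143·24.6875] = 12.1216; exercise value = 16.2500 > continuation, so V_dd = 16.2500 (exercise)
Node u (S = 87): continuation = 1/1.09·[0.4857·0.0000 + 0.5143·0.5013] = 0.2365; exercise value = 0.0000 ≤ continuation, so V_u = 0.2365
Node d (S = 45): continuation = 1/1.09·[0.4857·0.5013 + 0.5143·16.2500] = 7.8905; exercise value = 5.0000 ≤ continuation, so V_d = 7.8905
Node 0 (S = 60): continuation = 1/1.09·[0.4857·0.2365 + 0.5143·7.8905] = 3.8283; exercise value = 0.0000 ≤ continuation, so V_0 = 3.8283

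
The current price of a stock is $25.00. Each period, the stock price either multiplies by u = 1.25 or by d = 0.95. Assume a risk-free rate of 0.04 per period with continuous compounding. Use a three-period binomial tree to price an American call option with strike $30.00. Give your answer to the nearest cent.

Risk-neutral probability p = (e^0.04 − 0.95)/(1.25 − 0.95) = 0.0908/0.3000 = 0.3027
Terminal stock prices: S_uuu = 48.83, S_uud = 37.11, S_udd = 28.2, S_ddd = 21.43
Terminal payoffs (S − K): max(18.83, 0) = 18.83, max(7.109, 0) = 7.109, max(-1.797, 0) = 0, max(-8.566, 0) = 0
Node uu (S = 39.06): continuation = e^(−0.04)·[0.3027·18.8281 + 0.6973·7.1094] = 10.2388; exercise value = 9.0625 ≤ continuation, so V_uu = 10.2388
Node ud (S = 29.69): continuation = e^(−0.04)·[0.3027·7.1094 + 0.6973·0.0000] = 2.0676; exercise value = 0.0000 ≤ continuation, so V_ud = 2.0676
Node dd (S = 22.56): continuation = e^(−0.04)·[0.3027·0.0000 + 0.6973·0.0000] = 0.0000; exercise value = 0.0000 ≤ continuation, so V_dd = 0.0000
Node u (S = 31.25): continuation = e^(−0.04)·[0.3027·10.2388 + 0.6973·2.0676] = 4.3630; exercise value = 1.2500 ≤ continuation, so V_u = 4.3630
Node d (S = 23.75): continuation = e^(−0.04)·[0.3027·2.0676 + 0.6973·0.0000] = 0.6013; exercise value = 0.0000 ≤ continuation, so V_d = 0.6013
Node 0 (S = 25): continuation = e^(−0.04)·[0.3027·4.3630 + 0.6973·0.6013] = 1.6718; exercise value = 0.0000 ≤ continuation, so V_0 = 1.6718

$1.67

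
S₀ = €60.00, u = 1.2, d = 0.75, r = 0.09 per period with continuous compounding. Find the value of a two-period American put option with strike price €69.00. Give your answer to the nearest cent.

Risk-neutral probability p = (e^0.09 − 0.75)/(1.2 − 0.75) = 0.3442/0.4500 = 0.7648
Terminal stock prices: S_uu = 86.4, S_ud = 54, S_dd = 33.75
Terminal payoffs (K − S): max(-17.4, 0) = 0, max(15, 0) = 15, max(35.25, 0) = 35.25
Node u (S = 72): continuation = e^(−0.09)·[0.7648·0.0000 + 0.2352·15.0000] = 3.2239; exercise value = 0.0000 ≤ continuation, so V_u = 3.2239
Node d (S = 45): continuation = e^(−0.09)·[0.7648·15.0000 + 0.2352·35.2500] = 18.0613; exercise value = 24.0000 > continuation, so V_d = 24.0000 (exercise)
Node 0 (S = 60): continuation = e^(−0.09)·[0.7648·3.2239 + 0.2352·24.0000] = 7.4118; exercise value = 9.0000 > continuation, so V_0 = 9.0000 (exercise)

€9.00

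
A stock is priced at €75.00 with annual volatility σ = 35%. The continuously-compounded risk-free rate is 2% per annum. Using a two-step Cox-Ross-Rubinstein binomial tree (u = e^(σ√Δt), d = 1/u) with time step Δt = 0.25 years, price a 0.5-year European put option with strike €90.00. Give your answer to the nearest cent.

CRR parameters: u = e^(σ√Δt) = e^(0.35·√0.25) = 1.1912, d = 1/u = 0.8395
Per-period rate: rΔt = 0.02·0.25 = 0.005, so R = e^0.005 = 1.0050
Risk-neutral probability p = (e^0.005 − 0.8395)/(1.1912 − 0.8395) = 0.1656/0.3518 = 0.4706
Terminal stock prices: S_uu = 106.4, S_ud = 75, S_dd = 52.85
Terminal payoffs (K − S): max(-16.43, 0) = 0, max(15, 0) = 15, max(37.15, 0) = 37.15
Node u (S = 89.34): V_u = e^(−0.005)·[0.4706·0.0000 + 0.5294·15.0000] = 7.9012
Node d (S = 62.96): V_d = e^(−0.005)·[0.4706·15.0000 + 0.5294·37.1484] = 26.5918
Node 0 (S = 75): V_0 = e^(−0.005)·[0.4706·7.9012 + 0.5294·26.5918] = 17.7071

€17.71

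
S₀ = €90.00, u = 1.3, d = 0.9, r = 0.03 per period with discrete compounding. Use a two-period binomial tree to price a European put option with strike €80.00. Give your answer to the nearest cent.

Risk-neutral probability p = (1 + 0.03 − 0.9)/(1.3 − 0.9) = 0.1300/0.4000 = 0.3250
Terminal stock prices: S_uu = 152.1, S_ud = 105.3, S_dd = 72.9
Terminal payoffs (K − S): max(-72.1, 0) = 0, max(-25.3, 0) = 0, max(7.1, 0) = 7.1
Node u (S = 117): V_u = 1/1.03·[0.3250·0.0000 + 0.6750·0.0000] = 0.0000
Node d (S = 81): V_d = 1/1.03·[0.3250·0.0000 + 0.6750·7.1000] = 4.6529
Node 0 (S = 90): V_0 = 1/1.03·[0.3250·0.0000 + 0.6750·4.6529] = 3.0492

€3.05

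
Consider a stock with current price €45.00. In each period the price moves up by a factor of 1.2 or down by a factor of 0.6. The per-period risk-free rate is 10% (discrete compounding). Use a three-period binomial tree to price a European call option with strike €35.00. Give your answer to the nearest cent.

€19.60

Risk-neutral probability p = (1 + 0.1 − 0.6)/(1.2 − 0.6) = 0.5000/0.6000 = 0.8333
Terminal stock prices: S_uuu = 77.76, S_uud = 38.88, S_udd = 19.44, S_ddd = 9.72
Terminal payoffs (S − K): max(42.76, 0) = 42.76, max(3.88, 0) = 3.88, max(-15.56, 0) = 0, max(-25.28, 0) = 0
Node uu (S = 64.8): V_uu = 1/1.1·[0.8333·42.7600 + 0.1667·3.8800] = 32.9818
Node ud (S = 32.4): V_ud = 1/1.1·[0.8333·3.8800 + 0.1667·0.0000] = 2.9394
Node dd (S = 16.2): V_dd = 1/1.1·[0.8333·0.0000 + 0.1667·0.0000] = 0.0000
Node u (S = 54): V_u = 1/1.1·[0.8333·32.9818 + 0.1667·2.9394] = 25.4316
Node d (S = 27): V_d = 1/1.1·[0.8333·2.9394 + 0.1667·0.0000] = 2.2268
Node 0 (S = 45): V_0 = 1/1.1·[0.8333·25.4316 + 0.1667·2.2268] = 19.6038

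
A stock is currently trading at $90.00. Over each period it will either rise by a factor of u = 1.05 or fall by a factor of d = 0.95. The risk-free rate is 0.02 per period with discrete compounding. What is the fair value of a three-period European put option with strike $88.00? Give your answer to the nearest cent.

$0.76

Risk-neutral probability p = (1 + 0.02 − 0.95)/(1.05 − 0.95) = 0.0700/0.1000 = 0.7000
Terminal stock prices: S_uuu = 104.2, S_uud = 94.26, S_udd = 85.29, S_ddd = 77.16
Terminal payoffs (K − S): max(-16.19, 0) = 0, max(-6.264, 0) = 0, max(2.714, 0) = 2.714, max(10.84, 0) = 10.84
Node uu (S = 99.23): V_uu = 1/1.02·[0.7000·0.0000 + 0.3000·0.0000] = 0.0000
Node ud (S = 89.77): V_ud = 1/1.02·[0.7000·0.0000 + 0.3000·2.7138] = 0.7982
Node dd (S = 81.22): V_dd = 1/1.02·[0.7000·2.7138 + 0.3000·10.8363] = 5.0495
Node u (S = 94.5): V_u = 1/1.02·[0.7000·0.0000 + 0.3000·0.7982] = 0.2348
Node d (S = 85.5): V_d = 1/1.02·[0.7000·0.7982 + 0.3000·5.0495] = 2.0329
Node 0 (S = 90): V_0 = 1/1.02·[0.7000·0.2348 + 0.3000·2.0329] = 0.7590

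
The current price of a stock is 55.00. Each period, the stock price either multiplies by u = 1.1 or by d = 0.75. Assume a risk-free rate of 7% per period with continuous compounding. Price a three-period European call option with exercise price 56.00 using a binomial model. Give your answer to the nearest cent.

Risk-neutral probability p = (e^0.07 − 0.75)/(1.1 − 0.75) = 0.3225/0.3500 = 0.9215
Terminal stock prices: S_uuu = 73.21, S_uud = 49.91, S_udd = 34.03, S_ddd = 23.2
Terminal payoffs (S − K): max(17.21, 0) = 17.21, max(-6.087, 0) = 0, max(-21.97, 0) = 0, max(-32.8, 0) = 0
Node uu (S = 66.55): V_uu = e^(−0.07)·[0.9215·17.2050 + 0.0785·0.0000] = 14.7818
Node ud (S = 45.38): V_ud = e^(−0.07)·[0.9215·0.0000 + 0.0785·0.0000] = 0.0000
Node dd (S = 30.94): V_dd = e^(−0.07)·[0.9215·0.0000 + 0.0785·0.0000] = 0.0000
Node u (S = 60.5): V_u = e^(−0.07)·[0.9215·14.7818 + 0.0785·0.0000] = 12.6999
Node d (S = 41.25): V_d = e^(−0.07)·[0.9215·0.0000 + 0.0785·0.0000] = 0.0000
Node 0 (S = 55): V_0 = e^(−0.07)·[0.9215·12.6999 + 0.0785·0.0000] = 10.9112

10.91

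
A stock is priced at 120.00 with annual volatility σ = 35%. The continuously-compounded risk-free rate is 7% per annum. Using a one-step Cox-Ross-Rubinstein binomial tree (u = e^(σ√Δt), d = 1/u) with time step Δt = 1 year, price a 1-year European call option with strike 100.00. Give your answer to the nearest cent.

33.74

CRR parameters: u = e^(σ√Δt) = e^(0.35·√1) = 1.4191, d = 1/u = 0.7047
Per-period rate: rΔt = 0.07·1 = 0.07, so R = e^0.07 = 1.0725
Risk-neutral probability p = (e^0.07 − 0.7047)/(1.4191 − 0.7047) = 0.3678/0.7144 = 0.5149
Terminal stock prices: S_u = 170.3, S_d = 84.56
Terminal payoffs (S − K): max(70.29, 0) = 70.29, max(-15.44, 0) = 0
Node 0 (S = 120): V_0 = e^(−0.07)·[0.5149·70.2881 + 0.4851·0.0000] = 33.7433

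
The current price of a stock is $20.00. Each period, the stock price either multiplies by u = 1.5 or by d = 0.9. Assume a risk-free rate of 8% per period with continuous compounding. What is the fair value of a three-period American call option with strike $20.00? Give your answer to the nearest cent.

$5.70

Risk-neutral probability p = (e^0.08 − 0.9)/(1.5 − 0.9) = 0.1833/0.6000 = 0.3055
Terminal stock prices: S_uuu = 67.5, S_uud = 40.5, S_udd = 24.3, S_ddd = 14.58
Terminal payoffs (S − K): max(47.5, 0) = 47.5, max(20.5, 0) = 20.5, max(4.3, 0) = 4.3, max(-5.42, 0) = 0
Node uu (S = 45): continuation = e^(−0.08)·[0.3055·47.5000 + 0.6945·20.5000] = 26.5377; exercise value = 25.0000 ≤ continuation, so V_uu = 26.5377
Node ud (S = 27): continuation = e^(−0.08)·[0.3055·20.5000 + 0.6945·4.3000] = 8.5377; exercise value = 7.0000 ≤ continuation, so V_ud = 8.5377
Node dd (S = 16.2): continuation = e^(−0.08)·[0.3055·4.3000 + 0.6945·0.0000] = 1.2126; exercise value = 0.0000 ≤ continuation, so V_dd = 1.2126
Node u (S = 30): continuation = e^(−0.08)·[0.3055·26.5377 + 0.6945·8.5377] = 12.9571; exercise value = 10.0000 ≤ continuation, so V_u = 12.9571
Node d (S = 18): continuation = e^(−0.08)·[0.3055·8.5377 + 0.6945·1.2126] = 3.1850; exercise value = 0.0000 ≤ continuation, so V_d = 3.1850
Node 0 (S = 20): continuation = e^(−0.08)·[0.3055·12.9571 + 0.6945·3.1850] = 5.6958; exercise value = 0.0000 ≤ continuation, so V_0 = 5.6958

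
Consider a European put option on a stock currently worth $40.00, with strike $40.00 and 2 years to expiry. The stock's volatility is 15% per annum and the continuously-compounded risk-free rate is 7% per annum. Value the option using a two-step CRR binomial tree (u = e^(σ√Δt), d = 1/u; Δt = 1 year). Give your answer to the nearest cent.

$0.79

CRR parameters: u = e^(σ√Δt) = e^(0.15·√1) = 1.1618, d = 1/u = 0.8607
Per-period rate: rΔt = 0.07·1 = 0.07, so R = e^0.07 = 1.0725
Risk-neutral probability p = (e^0.07 − 0.8607)/(1.1618 − 0.8607) = 0.2118/0.3011 = 0.7034
Terminal stock prices: S_uu = 53.99, S_ud = 40, S_dd = 29.63
Terminal payoffs (K − S): max(-13.99, 0) = 0, max(0, 0) = 0, max(10.37, 0) = 10.37
Node u (S = 46.47): V_u = e^(−0.07)·[0.7034·0.0000 + 0.2966·0.0000] = 0.0000
Node d (S = 34.43): V_d = e^(−0.07)·[0.7034·0.0000 + 0.2966·10.3673] = 2.8674
Node 0 (S = 40): V_0 = e^(−0.07)·[0.7034·0.0000 + 0.2966·2.8674] = 0.7931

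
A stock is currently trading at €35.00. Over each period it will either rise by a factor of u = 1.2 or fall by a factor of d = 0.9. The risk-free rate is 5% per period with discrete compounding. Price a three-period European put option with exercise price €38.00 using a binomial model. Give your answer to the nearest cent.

Risk-neutral probability p = (1 + 0.05 − 0.9)/(1.2 − 0.9) = 0.1500/0.3000 = 0.5000
Terminal stock prices: S_uuu = 60.48, S_uud = 45.36, S_udd = 34.02, S_ddd = 25.52
Terminal payoffs (K − S): max(-22.48, 0) = 0, max(-7.36, 0) = 0, max(3.98, 0) = 3.98, max(12.48, 0) = 12.48
Node uu (S = 50.4): V_uu = 1/1.05·[0.5000·0.0000 + 0.5000·0.0000] = 0.0000
Node ud (S = 37.8): V_ud = 1/1.05·[0.5000·0.0000 + 0.5000·3.9800] = 1.8952
Node dd (S = 28.35): V_dd = 1/1.05·[0.5000·3.9800 + 0.5000·12.4850] = 7.8405
Node u (S = 42): V_u = 1/1.05·[0.5000·0.0000 + 0.5000·1.8952] = 0.9025
Node d (S = 31.5): V_d = 1/1.05·[0.5000·1.8952 + 0.5000·7.8405] = 4.6361
Node 0 (S = 35): V_0 = 1/1.05·[0.5000·0.9025 + 0.5000·4.6361] = 2.6374

€2.64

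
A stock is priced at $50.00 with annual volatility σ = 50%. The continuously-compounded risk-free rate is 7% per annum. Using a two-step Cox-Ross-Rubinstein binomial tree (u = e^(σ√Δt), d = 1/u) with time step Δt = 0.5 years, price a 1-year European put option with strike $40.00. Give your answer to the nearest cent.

CRR parameters: u = e^(σ√Δt) = e^(0.5·√0.5) = 1.4241, d = 1/u = 0.7022
Per-period rate: rΔt = 0.07·0.5 = 0.035, so R = e^0.035 = 1.0356
Risk-neutral probability p = (e^0.035 − 0.7022)/(1.4241 − 0.7022) = 0.3334/0.7219 = 0.4619
Terminal stock prices: S_uu = 101.4, S_ud = 50, S_dd = 24.65
Terminal payoffs (K − S): max(-61.41, 0) = 0, max(-10, 0) = 0, max(15.35, 0) = 15.35
Node u (S = 71.21): V_u = e^(−0.035)·[0.4619·0.0000 + 0.5381·0.0000] = 0.0000
Node d (S = 35.11): V_d = e^(−0.035)·[0.4619·0.0000 + 0.5381·15.3466] = 7.9745
Node 0 (S = 50): V_0 = e^(−0.035)·[0.4619·0.0000 + 0.5381·7.9745] = 4.1438

$4.14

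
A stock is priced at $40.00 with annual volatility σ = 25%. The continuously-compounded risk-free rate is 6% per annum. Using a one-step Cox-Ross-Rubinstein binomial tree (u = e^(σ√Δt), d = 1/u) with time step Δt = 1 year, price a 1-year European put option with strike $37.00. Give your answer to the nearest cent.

$2.42

CRR parameters: u = e^(σ√Δt) = e^(0.25·√1) = 1.2840, d = 1/u = 0.7788
Per-period rate: rΔt = 0.06·1 = 0.06, so R = e^0.06 = 1.0618
Risk-neutral probability p = (e^0.06 − 0.7788)/(1.2840 − 0.7788) = 0.2830/0.5052 = 0.5602
Terminal stock prices: S_u = 51.36, S_d = 31.15
Terminal payoffs (K − S): max(-14.36, 0) = 0, max(5.848, 0) = 5.848
Node 0 (S = 40): V_0 = e^(−0.06)·[0.5602·0.0000 + 0.4398·5.8480] = 2.4221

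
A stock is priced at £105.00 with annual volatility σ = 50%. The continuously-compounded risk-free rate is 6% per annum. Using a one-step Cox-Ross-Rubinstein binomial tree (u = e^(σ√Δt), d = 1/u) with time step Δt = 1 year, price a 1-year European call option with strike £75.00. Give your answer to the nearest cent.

CRR parameters: u = e^(σ√Δt) = e^(0.5·√1) = 1.6487, d = 1/u = 0.6065
Per-period rate: rΔt = 0.06·1 = 0.06, so R = e^0.06 = 1.0618
Risk-neutral probability p = (e^0.06 − 0.6065)/(1.6487 − 0.6065) = 0.4553/1.0422 = 0.4369
Terminal stock prices: S_u = 173.1, S_d = 63.69
Terminal payoffs (S − K): max(98.12, 0) = 98.12, max(-11.31, 0) = 0
Node 0 (S = 105): V_0 = e^(−0.06)·[0.4369·98.1157 + 0.5631·0.0000] = 40.3680

£40.37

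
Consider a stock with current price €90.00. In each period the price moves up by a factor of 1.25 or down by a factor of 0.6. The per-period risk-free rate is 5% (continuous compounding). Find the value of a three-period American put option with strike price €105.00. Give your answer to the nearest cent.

Risk-neutral probability p = (e^0.05 − 0.6)/(1.25 − 0.6) = 0.4513/0.6500 = 0.6943
Terminal stock prices: S_uuu = 175.8, S_uud = 84.38, S_udd = 40.5, S_ddd = 19.44
Terminal payoffs (K − S): max(-70.78, 0) = 0, max(20.62, 0) = 20.62, max(64.5, 0) = 64.5, max(85.56, 0) = 85.56
Node uu (S = 140.6): continuation = e^(−0.05)·[0.6943·0.0000 + 0.3057·20.6250] = 5.9983; exercise value = 0.0000 ≤ continuation, so V_uu = 5.9983
Node ud (S = 67.5): continuation = e^(−0.05)·[0.6943·20.6250 + 0.3057·64.5000] = 32.3791; exercise value = 37.5000 > continuation, so V_ud = 37.5000 (exercise)
Node dd (S = 32.4): continuation = e^(−0.05)·[0.6943·64.5000 + 0.3057·85.5600] = 67.4791; exercise value = 72.6000 > continuation, so V_dd = 72.6000 (exercise)
Node u (S = 112.5): continuation = e^(−0.05)·[0.6943·5.9983 + 0.3057·37.5000] = 14.8673; exercise value = 0.0000 ≤ continuation, so V_u = 14.8673
Node d (S = 54): continuation = e^(−0.05)·[0.6943·37.5000 + 0.3057·72.6000] = 45.8791; exercise value = 51.0000 > continuation, so V_d = 51.0000 (exercise)
Node 0 (S = 90): continuation = e^(−0.05)·[0.6943·14.8673 + 0.3057·51.0000] = 24.6505; exercise value = 15.0000 ≤ continuation, so V_0 = 24.6505

€24.65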